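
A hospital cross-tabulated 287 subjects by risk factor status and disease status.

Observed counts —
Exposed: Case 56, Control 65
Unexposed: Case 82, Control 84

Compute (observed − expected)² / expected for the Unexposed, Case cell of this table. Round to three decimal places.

0.060

Row total (Unexposed) = 166; column total (Case) = 138; N = 287.
Expected count E = 166 × 138 / 287 = 79.8188.
Contribution = (O − E)²/E = (82 − 79.8188)² / 79.8188 = 0.060.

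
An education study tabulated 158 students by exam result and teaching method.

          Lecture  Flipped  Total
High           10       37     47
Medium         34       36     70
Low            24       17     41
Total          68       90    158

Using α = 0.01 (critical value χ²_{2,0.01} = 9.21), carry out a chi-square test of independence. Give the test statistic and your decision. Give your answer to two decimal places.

Grand total N = 158.
Expected counts (row total × column total / N):
  High, Lecture: 47×68/158 = 20.228
  High, Flipped: 47×90/158 = 26.772
  Medium, Lecture: 70×68/158 = 30.127
  Medium, Flipped: 70×90/158 = 39.873
  Low, Lecture: 41×68/158 = 17.646
  Low, Flipped: 41×90/158 = 23.354
Contributions (O − E)²/E:
  (10 − 20.228)²/20.228 = 5.1716
  (37 − 26.772)²/26.772 = 3.9075
  (34 − 30.127)²/30.127 = 0.4979
  (36 − 39.873)²/39.873 = 0.3762
  (24 − 17.646)²/17.646 = 2.2880
  (17 − 23.354)²/23.354 = 1.7288
χ² = 5.1716 + 3.9075 + 0.4979 + 0.3762 + 2.2880 + 1.7288 = 13.97
df = (3−1)(2−1) = 2. Since 13.97 > 9.21, reject the null hypothesis of independence at α = 0.01.

13.97; reject H₀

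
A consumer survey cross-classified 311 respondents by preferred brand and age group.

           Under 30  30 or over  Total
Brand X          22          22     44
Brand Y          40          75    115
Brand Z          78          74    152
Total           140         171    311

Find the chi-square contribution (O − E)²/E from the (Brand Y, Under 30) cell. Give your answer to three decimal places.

2.675

Row total (Brand Y) = 115; column total (Under 30) = 140; N = 311.
Expected count E = 115 × 140 / 311 = 51.7685.
Contribution = (O − E)²/E = (40 − 51.7685)² / 51.7685 = 2.675.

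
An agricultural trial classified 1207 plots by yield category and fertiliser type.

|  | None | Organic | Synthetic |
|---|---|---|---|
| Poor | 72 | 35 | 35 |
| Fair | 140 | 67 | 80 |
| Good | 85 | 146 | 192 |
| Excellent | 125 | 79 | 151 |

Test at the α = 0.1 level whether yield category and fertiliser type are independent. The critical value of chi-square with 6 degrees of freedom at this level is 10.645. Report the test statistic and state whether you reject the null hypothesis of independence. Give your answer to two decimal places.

Row totals: 142, 287, 423, 355. Column totals: 422, 327, 458. Grand total N = 1207.
Expected counts (row total × column total / N):
  Poor, None: 142×422/1207 = 49.647
  Poor, Organic: 142×327/1207 = 38.471
  Poor, Synthetic: 142×458/1207 = 53.882
  Fair, None: 287×422/1207 = 100.343
  Fair, Organic: 287×327/1207 = 77.754
  Fair, Synthetic: 287×458/1207 = 108.903
  Good, None: 423×422/1207 = 147.892
  Good, Organic: 423×327/1207 = 114.599
  Good, Synthetic: 423×458/1207 = 160.509
  Excellent, None: 355×422/1207 = 124.118
  Excellent, Organic: 355×327/1207 = 96.176
  Excellent, Synthetic: 355×458/1207 = 134.706
Contributions (O − E)²/E:
  (72 − 49.647)²/49.647 = 10.0642
  (35 − 38.471)²/38.471 = 0.3132
  (35 − 53.882)²/53.882 = 6.6169
  (140 − 100.343)²/100.343 = 15.6730
  (67 − 77.754)²/77.754 = 1.4874
  (80 − 108.903)²/108.903 = 7.6709
  (85 − 147.892)²/147.892 = 26.7452
  (146 − 114.599)²/114.599 = 8.6041
  (192 − 160.509)²/160.509 = 6.1784
  (125 − 124.118)²/124.118 = 0.0063
  (79 − 96.176)²/96.176 = 3.0674
  (151 − 134.706)²/134.706 = 1.9709
χ² = 10.0642 + 0.3132 + 6.6169 + 15.6730 + 1.4874 + 7.6709 + 26.7452 + 8.6041 + 6.1784 + 0.0063 + 3.0674 + 1.9709 = 88.40
df = (4−1)(3−1) = 6. Since 88.40 > 10.645, reject the null hypothesis of independence at α = 0.1.

88.40; reject H₀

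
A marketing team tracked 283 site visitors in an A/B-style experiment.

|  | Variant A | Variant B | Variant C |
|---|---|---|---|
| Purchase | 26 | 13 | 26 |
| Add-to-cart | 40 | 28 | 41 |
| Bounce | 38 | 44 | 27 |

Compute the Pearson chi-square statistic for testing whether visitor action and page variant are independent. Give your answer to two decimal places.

10.91

Row totals: 65, 109, 109. Column totals: 104, 85, 94. Grand total N = 283.
Expected counts (row total × column total / N):
  Purchase, Variant A: 65×104/283 = 23.887
  Purchase, Variant B: 65×85/283 = 19.523
  Purchase, Variant C: 65×94/283 = 21.590
  Add-to-cart, Variant A: 109×104/283 = 40.057
  Add-to-cart, Variant B: 109×85/283 = 32.739
  Add-to-cart, Variant C: 109×94/283 = 36.205
  Bounce, Variant A: 109×104/283 = 40.057
  Bounce, Variant B: 109×85/283 = 32.739
  Bounce, Variant C: 109×94/283 = 36.205
Contributions (O − E)²/E:
  (26 − 23.887)²/23.887 = 0.1869
  (13 − 19.523)²/19.523 = 2.1795
  (26 − 21.590)²/21.590 = 0.9008
  (40 − 40.057)²/40.057 = 0.0001
  (28 − 32.739)²/32.739 = 0.6860
  (41 − 36.205)²/36.205 = 0.6351
  (38 − 40.057)²/40.057 = 0.1056
  (44 − 32.739)²/32.739 = 3.8734
  (27 − 36.205)²/36.205 = 2.3403
χ² = 0.1869 + 2.1795 + 0.9008 + 0.0001 + 0.6860 + 0.6351 + 0.1056 + 3.8734 + 2.3403 = 10.91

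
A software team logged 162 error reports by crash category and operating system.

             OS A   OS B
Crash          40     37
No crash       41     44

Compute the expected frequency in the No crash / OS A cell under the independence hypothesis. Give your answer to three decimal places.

Row total (No crash) = 85; column total (OS A) = 81; grand total N = 162.
Expected count = (row total × column total) / N = 85 × 81 / 162 = 42.500.

42.500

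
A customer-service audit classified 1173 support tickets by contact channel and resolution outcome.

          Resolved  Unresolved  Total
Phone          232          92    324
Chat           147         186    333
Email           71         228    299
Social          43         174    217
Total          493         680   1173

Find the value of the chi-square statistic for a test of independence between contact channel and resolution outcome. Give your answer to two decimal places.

201.90

Grand total N = 1173.
Expected counts (row total × column total / N):
  Phone, Resolved: 324×493/1173 = 136.174
  Phone, Unresolved: 324×680/1173 = 187.826
  Chat, Resolved: 333×493/1173 = 139.957
  Chat, Unresolved: 333×680/1173 = 193.043
  Email, Resolved: 299×493/1173 = 125.667
  Email, Unresolved: 299×680/1173 = 173.333
  Social, Resolved: 217×493/1173 = 91.203
  Social, Unresolved: 217×680/1173 = 125.797
Contributions (O − E)²/E:
  (232 − 136.174)²/136.174 = 67.4330
  (92 − 187.826)²/187.826 = 48.8890
  (147 − 139.957)²/139.957 = 0.3544
  (186 − 193.043)²/193.043 = 0.2570
  (71 − 125.667)²/125.667 = 23.7810
  (228 − 173.333)²/173.333 = 17.2413
  (43 − 91.203)²/91.203 = 25.4765
  (174 − 125.797)²/125.797 = 18.4705
χ² = 67.4330 + 48.8890 + 0.3544 + 0.2570 + 23.7810 + 17.2413 + 25.4765 + 18.4705 = 201.90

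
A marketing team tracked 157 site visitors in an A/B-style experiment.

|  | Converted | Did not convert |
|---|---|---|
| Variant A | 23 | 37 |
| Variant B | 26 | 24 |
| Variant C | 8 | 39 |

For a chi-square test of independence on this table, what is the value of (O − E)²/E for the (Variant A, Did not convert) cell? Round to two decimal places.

Row total (Variant A) = 60; column total (Did not convert) = 100; N = 157.
Expected count E = 60 × 100 / 157 = 38.217.
Contribution = (O − E)²/E = (37 − 38.217)² / 38.217 = 0.04.

0.04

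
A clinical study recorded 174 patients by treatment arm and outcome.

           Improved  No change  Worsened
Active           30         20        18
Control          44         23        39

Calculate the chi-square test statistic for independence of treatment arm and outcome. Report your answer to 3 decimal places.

2.411

Row totals: 68, 106. Column totals: 74, 43, 57. Grand total N = 174.
Expected counts (row total × column total / N):
  Active, Improved: 68×74/174 = 28.9195
  Active, No change: 68×43/174 = 16.8046
  Active, Worsened: 68×57/174 = 22.2759
  Control, Improved: 106×74/174 = 45.0805
  Control, No change: 106×43/174 = 26.1954
  Control, Worsened: 106×57/174 = 34.7241
Contributions (O − E)²/E:
  (30 − 28.9195)²/28.9195 = 0.0404
  (20 − 16.8046)²/16.8046 = 0.6076
  (18 − 22.2759)²/22.2759 = 0.8208
  (44 − 45.0805)²/45.0805 = 0.0259
  (23 − 26.1954)²/26.1954 = 0.3898
  (39 − 34.7241)²/34.7241 = 0.5265
χ² = 0.0404 + 0.6076 + 0.8208 + 0.0259 + 0.3898 + 0.5265 = 2.411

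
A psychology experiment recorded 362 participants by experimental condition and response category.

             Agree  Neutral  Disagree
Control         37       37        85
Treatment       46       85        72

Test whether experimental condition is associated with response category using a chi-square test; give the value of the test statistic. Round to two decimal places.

15.82

Row totals: 159, 203. Column totals: 83, 122, 157. Grand total N = 362.
Expected counts (row total × column total / N):
  Control, Agree: 159×83/362 = 36.456
  Control, Neutral: 159×122/362 = 53.586
  Control, Disagree: 159×157/362 = 68.959
  Treatment, Agree: 203×83/362 = 46.544
  Treatment, Neutral: 203×122/362 = 68.414
  Treatment, Disagree: 203×157/362 = 88.041
Contributions (O − E)²/E:
  (37 − 36.456)²/36.456 = 0.0081
  (37 − 53.586)²/53.586 = 5.1337
  (85 − 68.959)²/68.959 = 3.7314
  (46 − 46.544)²/46.544 = 0.0064
  (85 − 68.414)²/68.414 = 4.0210
  (72 − 88.041)²/88.041 = 2.9227
χ² = 0.0081 + 5.1337 + 3.7314 + 0.0064 + 4.0210 + 2.9227 = 15.82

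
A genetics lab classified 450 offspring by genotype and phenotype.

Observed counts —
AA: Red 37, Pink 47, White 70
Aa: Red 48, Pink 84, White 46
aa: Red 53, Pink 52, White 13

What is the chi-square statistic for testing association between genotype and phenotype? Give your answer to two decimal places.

45.38

Row totals: 154, 178, 118. Column totals: 138, 183, 129. Grand total N = 450.
Expected counts (row total × column total / N):
  AA, Red: 154×138/450 = 47.227
  AA, Pink: 154×183/450 = 62.627
  AA, White: 154×129/450 = 44.147
  Aa, Red: 178×138/450 = 54.587
  Aa, Pink: 178×183/450 = 72.387
  Aa, White: 178×129/450 = 51.027
  aa, Red: 118×138/450 = 36.187
  aa, Pink: 118×183/450 = 47.987
  aa, White: 118×129/450 = 33.827
Contributions (O − E)²/E:
  (37 − 47.227)²/47.227 = 2.2147
  (47 − 62.627)²/62.627 = 3.8993
  (70 − 44.147)²/44.147 = 15.1398
  (48 − 54.587)²/54.587 = 0.7949
  (84 − 72.387)²/72.387 = 1.8631
  (46 − 51.027)²/51.027 = 0.4952
  (53 − 36.187)²/36.187 = 7.8116
  (52 − 47.987)²/47.987 = 0.3356
  (13 − 33.827)²/33.827 = 12.8230
χ² = 2.2147 + 3.8993 + 15.1398 + 0.7949 + 1.8631 + 0.4952 + 7.8116 + 0.3356 + 12.8230 = 45.38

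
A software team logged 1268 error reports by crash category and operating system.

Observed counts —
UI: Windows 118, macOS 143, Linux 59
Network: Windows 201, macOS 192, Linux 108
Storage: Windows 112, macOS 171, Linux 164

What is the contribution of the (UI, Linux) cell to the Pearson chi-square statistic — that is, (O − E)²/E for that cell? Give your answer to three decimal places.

7.205

Row total (UI) = 320; column total (Linux) = 331; N = 1268.
Expected count E = 320 × 331 / 1268 = 83.5331.
Contribution = (O − E)²/E = (59 − 83.5331)² / 83.5331 = 7.205.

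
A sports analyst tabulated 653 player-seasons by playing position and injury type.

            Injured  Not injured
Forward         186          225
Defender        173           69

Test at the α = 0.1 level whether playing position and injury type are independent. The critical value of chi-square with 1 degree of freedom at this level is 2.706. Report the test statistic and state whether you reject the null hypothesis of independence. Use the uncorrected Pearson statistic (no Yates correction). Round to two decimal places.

42.34; reject H₀

Row totals: 411, 242. Column totals: 359, 294. Grand total N = 653.
Expected counts (row total × column total / N):
  Forward, Injured: 411×359/653 = 225.9556
  Forward, Not injured: 411×294/653 = 185.0444
  Defender, Injured: 242×359/653 = 133.0444
  Defender, Not injured: 242×294/653 = 108.9556
Contributions (O − E)²/E:
  (186 − 225.9556)²/225.9556 = 7.0653
  (225 − 185.0444)²/185.0444 = 8.6274
  (173 − 133.0444)²/133.0444 = 11.9994
  (69 − 108.9556)²/108.9556 = 14.6523
χ² = 7.0653 + 8.6274 + 11.9994 + 14.6523 = 42.34
df = (2−1)(2−1) = 1. Since 42.34 > 2.706, reject the null hypothesis of independence at α = 0.1.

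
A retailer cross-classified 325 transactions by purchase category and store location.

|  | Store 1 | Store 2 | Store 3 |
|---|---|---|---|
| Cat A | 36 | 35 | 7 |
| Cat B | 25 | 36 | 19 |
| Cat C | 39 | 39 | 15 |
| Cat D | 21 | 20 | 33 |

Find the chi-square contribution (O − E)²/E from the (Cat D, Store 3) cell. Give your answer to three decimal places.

Row total (Cat D) = 74; column total (Store 3) = 74; N = 325.
Expected count E = 74 × 74 / 325 = 16.8492.
Contribution = (O − E)²/E = (33 − 16.8492)² / 16.8492 = 15.481.

15.481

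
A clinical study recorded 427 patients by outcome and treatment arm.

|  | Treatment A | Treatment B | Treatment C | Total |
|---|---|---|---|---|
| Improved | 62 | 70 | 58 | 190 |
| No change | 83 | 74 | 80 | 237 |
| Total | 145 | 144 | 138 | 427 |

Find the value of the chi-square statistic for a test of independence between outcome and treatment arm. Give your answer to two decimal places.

Grand total N = 427.
Expected counts (row total × column total / N):
  Improved, Treatment A: 190×145/427 = 64.520
  Improved, Treatment B: 190×144/427 = 64.075
  Improved, Treatment C: 190×138/427 = 61.405
  No change, Treatment A: 237×145/427 = 80.480
  No change, Treatment B: 237×144/427 = 79.925
  No change, Treatment C: 237×138/427 = 76.595
Contributions (O − E)²/E:
  (62 − 64.520)²/64.520 = 0.0984
  (70 − 64.075)²/64.075 = 0.5479
  (58 − 61.405)²/61.405 = 0.1888
  (83 − 80.480)²/80.480 = 0.0789
  (74 − 79.925)²/79.925 = 0.4392
  (80 − 76.595)²/76.595 = 0.1514
χ² = 0.0984 + 0.5479 + 0.1888 + 0.0789 + 0.4392 + 0.1514 = 1.50

1.50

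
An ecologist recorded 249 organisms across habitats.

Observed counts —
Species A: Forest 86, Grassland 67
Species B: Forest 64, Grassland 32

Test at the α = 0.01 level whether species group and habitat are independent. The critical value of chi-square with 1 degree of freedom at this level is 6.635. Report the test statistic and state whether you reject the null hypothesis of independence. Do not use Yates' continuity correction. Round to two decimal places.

2.69; fail to reject H₀

Row totals: 153, 96. Column totals: 150, 99. Grand total N = 249.
Expected counts (row total × column total / N):
  Species A, Forest: 153×150/249 = 92.169
  Species A, Grassland: 153×99/249 = 60.831
  Species B, Forest: 96×150/249 = 57.831
  Species B, Grassland: 96×99/249 = 38.169
Contributions (O − E)²/E:
  (86 − 92.169)²/92.169 = 0.4129
  (67 − 60.831)²/60.831 = 0.6256
  (64 − 57.831)²/57.831 = 0.6581
  (32 − 38.169)²/38.169 = 0.9971
χ² = 0.4129 + 0.6256 + 0.6581 + 0.9971 = 2.69
df = (2−1)(2−1) = 1. Since 2.69 < 6.635, fail to reject the null hypothesis of independence at α = 0.01.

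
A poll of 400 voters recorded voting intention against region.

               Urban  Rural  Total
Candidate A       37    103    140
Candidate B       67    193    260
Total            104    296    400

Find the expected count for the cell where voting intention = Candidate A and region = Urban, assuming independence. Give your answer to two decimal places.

36.40

Row total (Candidate A) = 140; column total (Urban) = 104; grand total N = 400.
Expected count = (row total × column total) / N = 140 × 104 / 400 = 36.40.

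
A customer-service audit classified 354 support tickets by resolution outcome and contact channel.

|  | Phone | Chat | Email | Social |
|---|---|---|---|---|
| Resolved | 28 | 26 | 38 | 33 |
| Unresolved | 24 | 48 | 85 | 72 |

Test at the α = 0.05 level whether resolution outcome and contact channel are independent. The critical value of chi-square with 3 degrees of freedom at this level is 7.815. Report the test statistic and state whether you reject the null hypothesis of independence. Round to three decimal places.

Row totals: 125, 229. Column totals: 52, 74, 123, 105. Grand total N = 354.
Expected counts (row total × column total / N):
  Resolved, Phone: 125×52/354 = 18.3616
  Resolved, Chat: 125×74/354 = 26.1299
  Resolved, Email: 125×123/354 = 43.4322
  Resolved, Social: 125×105/354 = 37.0763
  Unresolved, Phone: 229×52/354 = 33.6384
  Unresolved, Chat: 229×74/354 = 47.8701
  Unresolved, Email: 229×123/354 = 79.5678
  Unresolved, Social: 229×105/354 = 67.9237
Contributions (O − E)²/E:
  (28 − 18.3616)²/18.3616 = 5.0594
  (26 − 26.1299)²/26.1299 = 0.0006
  (38 − 43.4322)²/43.4322 = 0.6794
  (33 − 37.0763)²/37.0763 = 0.4482
  (24 − 33.6384)²/33.6384 = 2.7617
  (48 − 47.8701)²/47.8701 = 0.0004
  (85 − 79.5678)²/79.5678 = 0.3709
  (72 − 67.9237)²/67.9237 = 0.2446
χ² = 5.0594 + 0.0006 + 0.6794 + 0.4482 + 2.7617 + 0.0004 + 0.3709 + 0.2446 = 9.565
df = (2−1)(4−1) = 3. Since 9.565 > 7.815, reject the null hypothesis of independence at α = 0.05.

9.565; reject H₀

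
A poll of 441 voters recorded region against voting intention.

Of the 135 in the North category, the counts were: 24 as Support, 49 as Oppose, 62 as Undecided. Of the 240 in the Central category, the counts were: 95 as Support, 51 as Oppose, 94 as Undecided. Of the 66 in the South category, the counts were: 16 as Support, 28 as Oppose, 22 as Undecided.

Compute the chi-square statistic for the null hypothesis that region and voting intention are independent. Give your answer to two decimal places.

27.92

Row totals: 135, 240, 66. Column totals: 135, 128, 178. Grand total N = 441.
Expected counts (row total × column total / N):
  North, Support: 135×135/441 = 41.327
  North, Oppose: 135×128/441 = 39.184
  North, Undecided: 135×178/441 = 54.490
  Central, Support: 240×135/441 = 73.469
  Central, Oppose: 240×128/441 = 69.660
  Central, Undecided: 240×178/441 = 96.871
  South, Support: 66×135/441 = 20.204
  South, Oppose: 66×128/441 = 19.156
  South, Undecided: 66×178/441 = 26.639
Contributions (O − E)²/E:
  (24 − 41.327)²/41.327 = 7.2646
  (49 − 39.184)²/39.184 = 2.4590
  (62 − 54.490)²/54.490 = 1.0351
  (95 − 73.469)²/73.469 = 6.3099
  (51 − 69.660)²/69.660 = 4.9985
  (94 − 96.871)²/96.871 = 0.0851
  (16 − 20.204)²/20.204 = 0.8748
  (28 − 19.156)²/19.156 = 4.0831
  (22 − 26.639)²/26.639 = 0.8079
χ² = 7.2646 + 2.4590 + 1.0351 + 6.3099 + 4.9985 + 0.0851 + 0.8748 + 4.0831 + 0.8079 = 27.92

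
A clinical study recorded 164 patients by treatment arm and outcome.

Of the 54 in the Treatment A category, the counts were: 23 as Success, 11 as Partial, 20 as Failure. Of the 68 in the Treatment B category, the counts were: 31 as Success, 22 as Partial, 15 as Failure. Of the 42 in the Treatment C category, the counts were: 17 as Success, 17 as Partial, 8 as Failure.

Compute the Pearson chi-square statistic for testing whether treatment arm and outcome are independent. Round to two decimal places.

7.11

Row totals: 54, 68, 42. Column totals: 71, 50, 43. Grand total N = 164.
Expected counts (row total × column total / N):
  Treatment A, Success: 54×71/164 = 23.378
  Treatment A, Partial: 54×50/164 = 16.463
  Treatment A, Failure: 54×43/164 = 14.159
  Treatment B, Success: 68×71/164 = 29.439
  Treatment B, Partial: 68×50/164 = 20.732
  Treatment B, Failure: 68×43/164 = 17.829
  Treatment C, Success: 42×71/164 = 18.183
  Treatment C, Partial: 42×50/164 = 12.805
  Treatment C, Failure: 42×43/164 = 11.012
Contributions (O − E)²/E:
  (23 − 23.378)²/23.378 = 0.0061
  (11 − 16.463)²/16.463 = 1.8128
  (20 − 14.159)²/14.159 = 2.4096
  (31 − 29.439)²/29.439 = 0.0828
  (22 − 20.732)²/20.732 = 0.0776
  (15 − 17.829)²/17.829 = 0.4489
  (17 − 18.183)²/18.183 = 0.0770
  (17 − 12.805)²/12.805 = 1.3743
  (8 − 11.012)²/11.012 = 0.8238
χ² = 0.0061 + 1.8128 + 2.4096 + 0.0828 + 0.0776 + 0.4489 + 0.0770 + 1.3743 + 0.8238 = 7.11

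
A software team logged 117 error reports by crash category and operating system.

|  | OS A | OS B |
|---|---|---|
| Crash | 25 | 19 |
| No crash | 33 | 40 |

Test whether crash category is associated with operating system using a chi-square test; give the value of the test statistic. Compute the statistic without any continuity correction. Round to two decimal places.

1.48

Row totals: 44, 73. Column totals: 58, 59. Grand total N = 117.
Expected counts (row total × column total / N):
  Crash, OS A: 44×58/117 = 21.812
  Crash, OS B: 44×59/117 = 22.188
  No crash, OS A: 73×58/117 = 36.188
  No crash, OS B: 73×59/117 = 36.812
Contributions (O − E)²/E:
  (25 − 21.812)²/21.812 = 0.4660
  (19 − 22.188)²/22.188 = 0.4581
  (33 − 36.188)²/36.188 = 0.2808
  (40 − 36.812)²/36.812 = 0.2761
χ² = 0.4660 + 0.4581 + 0.2808 + 0.2761 = 1.48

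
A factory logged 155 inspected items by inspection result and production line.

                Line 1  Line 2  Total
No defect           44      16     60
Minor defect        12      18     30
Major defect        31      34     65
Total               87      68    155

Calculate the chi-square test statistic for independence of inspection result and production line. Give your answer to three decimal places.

12.260

Grand total N = 155.
Expected counts (row total × column total / N):
  No defect, Line 1: 60×87/155 = 33.6774
  No defect, Line 2: 60×68/155 = 26.3226
  Minor defect, Line 1: 30×87/155 = 16.8387
  Minor defect, Line 2: 30×68/155 = 13.1613
  Major defect, Line 1: 65×87/155 = 36.4839
  Major defect, Line 2: 65×68/155 = 28.5161
Contributions (O − E)²/E:
  (44 − 33.6774)²/33.6774 = 3.1640
  (16 − 26.3226)²/26.3226 = 4.0481
  (12 − 16.8387)²/16.8387 = 1.3904
  (18 − 13.1613)²/13.1613 = 1.7789
  (31 − 36.4839)²/36.4839 = 0.8243
  (34 − 28.5161)²/28.5161 = 1.0546
χ² = 3.1640 + 4.0481 + 1.3904 + 1.7789 + 0.8243 + 1.0546 = 12.260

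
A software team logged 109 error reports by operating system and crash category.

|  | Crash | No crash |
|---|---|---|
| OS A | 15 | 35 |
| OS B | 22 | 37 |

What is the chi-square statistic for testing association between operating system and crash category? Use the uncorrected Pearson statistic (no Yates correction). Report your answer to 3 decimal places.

0.641

Row totals: 50, 59. Column totals: 37, 72. Grand total N = 109.
Expected counts (row total × column total / N):
  OS A, Crash: 50×37/109 = 16.9725
  OS A, No crash: 50×72/109 = 33.0275
  OS B, Crash: 59×37/109 = 20.0275
  OS B, No crash: 59×72/109 = 38.9725
Contributions (O − E)²/E:
  (15 − 16.9725)²/16.9725 = 0.2292
  (35 − 33.0275)²/33.0275 = 0.1178
  (22 − 20.0275)²/20.0275 = 0.1943
  (37 − 38.9725)²/38.9725 = 0.0998
χ² = 0.2292 + 0.1178 + 0.1943 + 0.0998 = 0.641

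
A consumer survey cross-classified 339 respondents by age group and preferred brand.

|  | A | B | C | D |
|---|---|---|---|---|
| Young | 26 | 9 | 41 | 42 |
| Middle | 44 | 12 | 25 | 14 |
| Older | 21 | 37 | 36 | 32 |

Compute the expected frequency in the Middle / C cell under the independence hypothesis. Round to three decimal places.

Row total (Middle) = 95; column total (C) = 102; grand total N = 339.
Expected count = (row total × column total) / N = 95 × 102 / 339 = 28.584.

28.584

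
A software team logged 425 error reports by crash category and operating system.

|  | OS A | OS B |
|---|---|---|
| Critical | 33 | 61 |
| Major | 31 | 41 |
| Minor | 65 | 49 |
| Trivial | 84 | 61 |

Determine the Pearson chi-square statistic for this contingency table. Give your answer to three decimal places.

15.621

Row totals: 94, 72, 114, 145. Column totals: 213, 212. Grand total N = 425.
Expected counts (row total × column total / N):
  Critical, OS A: 94×213/425 = 47.1106
  Critical, OS B: 94×212/425 = 46.8894
  Major, OS A: 72×213/425 = 36.0847
  Major, OS B: 72×212/425 = 35.9153
  Minor, OS A: 114×213/425 = 57.1341
  Minor, OS B: 114×212/425 = 56.8659
  Trivial, OS A: 145×213/425 = 72.6706
  Trivial, OS B: 145×212/425 = 72.3294
Contributions (O − E)²/E:
  (33 − 47.1106)²/47.1106 = 4.2264
  (61 − 46.8894)²/46.8894 = 4.2464
  (31 − 36.0847)²/36.0847 = 0.7165
  (41 − 35.9153)²/35.9153 = 0.7199
  (65 − 57.1341)²/57.1341 = 1.0829
  (49 − 56.8659)²/56.8659 = 1.0880
  (84 − 72.6706)²/72.6706 = 1.7663
  (61 − 72.3294)²/72.3294 = 1.7746
χ² = 4.2264 + 4.2464 + 0.7165 + 0.7199 + 1.0829 + 1.0880 + 1.7663 + 1.7746 = 15.621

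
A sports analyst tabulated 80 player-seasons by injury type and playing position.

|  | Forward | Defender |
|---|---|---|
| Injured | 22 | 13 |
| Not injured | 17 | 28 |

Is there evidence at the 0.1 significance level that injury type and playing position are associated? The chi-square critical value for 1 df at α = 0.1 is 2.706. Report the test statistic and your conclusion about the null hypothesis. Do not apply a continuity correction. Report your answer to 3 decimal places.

Row totals: 35, 45. Column totals: 39, 41. Grand total N = 80.
Expected counts (row total × column total / N):
  Injured, Forward: 35×39/80 = 17.0625
  Injured, Defender: 35×41/80 = 17.9375
  Not injured, Forward: 45×39/80 = 21.9375
  Not injured, Defender: 45×41/80 = 23.0625
Contributions (O − E)²/E:
  (22 − 17.0625)²/17.0625 = 1.4288
  (13 − 17.9375)²/17.9375 = 1.3591
  (17 − 21.9375)²/21.9375 = 1.1113
  (28 − 23.0625)²/23.0625 = 1.0571
χ² = 1.4288 + 1.3591 + 1.1113 + 1.0571 = 4.956
df = (2−1)(2−1) = 1. Since 4.956 > 2.706, reject the null hypothesis of independence at α = 0.1.

4.956; reject H₀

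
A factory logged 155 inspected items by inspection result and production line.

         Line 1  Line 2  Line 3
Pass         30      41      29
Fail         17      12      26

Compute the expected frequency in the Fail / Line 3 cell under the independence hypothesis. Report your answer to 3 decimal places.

19.516

Row total (Fail) = 55; column total (Line 3) = 55; grand total N = 155.
Expected count = (row total × column total) / N = 55 × 55 / 155 = 19.516.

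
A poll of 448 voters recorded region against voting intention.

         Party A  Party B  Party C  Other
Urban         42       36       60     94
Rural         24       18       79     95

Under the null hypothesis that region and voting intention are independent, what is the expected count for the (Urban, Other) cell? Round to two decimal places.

97.88

Row total (Urban) = 232; column total (Other) = 189; grand total N = 448.
Expected count = (row total × column total) / N = 232 × 189 / 448 = 97.88.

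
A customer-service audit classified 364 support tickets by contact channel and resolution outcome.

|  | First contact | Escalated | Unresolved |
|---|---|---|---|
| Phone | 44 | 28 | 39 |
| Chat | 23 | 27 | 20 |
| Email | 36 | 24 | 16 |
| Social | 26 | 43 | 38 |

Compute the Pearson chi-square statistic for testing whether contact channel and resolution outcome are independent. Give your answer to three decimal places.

Row totals: 111, 70, 76, 107. Column totals: 129, 122, 113. Grand total N = 364.
Expected counts (row total × column total / N):
  Phone, First contact: 111×129/364 = 39.3379
  Phone, Escalated: 111×122/364 = 37.2033
  Phone, Unresolved: 111×113/364 = 34.4588
  Chat, First contact: 70×129/364 = 24.8077
  Chat, Escalated: 70×122/364 = 23.4615
  Chat, Unresolved: 70×113/364 = 21.7308
  Email, First contact: 76×129/364 = 26.9341
  Email, Escalated: 76×122/364 = 25.4725
  Email, Unresolved: 76×113/364 = 23.5934
  Social, First contact: 107×129/364 = 37.9203
  Social, Escalated: 107×122/364 = 35.8626
  Social, Unresolved: 107×113/364 = 33.2170
Contributions (O − E)²/E:
  (44 − 39.3379)²/39.3379 = 0.5525
  (28 − 37.2033)²/37.2033 = 2.2767
  (39 − 34.4588)²/34.4588 = 0.5985
  (23 − 24.8077)²/24.8077 = 0.1317
  (27 − 23.4615)²/23.4615 = 0.5337
  (20 − 21.7308)²/21.7308 = 0.1379
  (36 − 26.9341)²/26.9341 = 3.0515
  (24 − 25.4725)²/25.4725 = 0.0851
  (16 − 23.5934)²/23.5934 = 2.4439
  (26 − 37.9203)²/37.9203 = 3.7472
  (43 − 35.8626)²/35.8626 = 1.4205
  (38 − 33.2170)²/33.2170 = 0.6887
χ² = 0.5525 + 2.2767 + 0.5985 + 0.1317 + 0.5337 + 0.1379 + 3.0515 + 0.0851 + 2.4439 + 3.7472 + 1.4205 + 0.6887 = 15.668

15.668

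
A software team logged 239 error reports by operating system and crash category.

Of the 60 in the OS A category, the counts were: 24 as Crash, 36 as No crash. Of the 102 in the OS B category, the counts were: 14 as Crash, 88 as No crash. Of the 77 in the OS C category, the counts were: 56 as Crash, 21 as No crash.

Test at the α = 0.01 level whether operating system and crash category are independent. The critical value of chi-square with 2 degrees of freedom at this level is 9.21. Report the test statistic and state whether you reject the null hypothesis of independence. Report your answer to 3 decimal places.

Row totals: 60, 102, 77. Column totals: 94, 145. Grand total N = 239.
Expected counts (row total × column total / N):
  OS A, Crash: 60×94/239 = 23.5983
  OS A, No crash: 60×145/239 = 36.4017
  OS B, Crash: 102×94/239 = 40.1172
  OS B, No crash: 102×145/239 = 61.8828
  OS C, Crash: 77×94/239 = 30.2845
  OS C, No crash: 77×145/239 = 46.7155
Contributions (O − E)²/E:
  (24 − 23.5983)²/23.5983 = 0.0068
  (36 − 36.4017)²/36.4017 = 0.0044
  (14 − 40.1172)²/40.1172 = 17.0029
  (88 − 61.8828)²/61.8828 = 11.0226
  (56 − 30.2845)²/30.2845 = 21.8358
  (21 − 46.7155)²/46.7155 = 14.1556
χ² = 0.0068 + 0.0044 + 17.0029 + 11.0226 + 21.8358 + 14.1556 = 64.028
df = (3−1)(2−1) = 2. Since 64.028 > 9.21, reject the null hypothesis of independence at α = 0.01.

64.028; reject H₀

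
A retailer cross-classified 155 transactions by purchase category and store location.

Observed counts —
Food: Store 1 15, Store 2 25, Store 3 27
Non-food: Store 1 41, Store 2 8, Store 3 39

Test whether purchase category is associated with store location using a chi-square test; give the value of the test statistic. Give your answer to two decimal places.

20.54

Row totals: 67, 88. Column totals: 56, 33, 66. Grand total N = 155.
Expected counts (row total × column total / N):
  Food, Store 1: 67×56/155 = 24.206
  Food, Store 2: 67×33/155 = 14.265
  Food, Store 3: 67×66/155 = 28.529
  Non-food, Store 1: 88×56/155 = 31.794
  Non-food, Store 2: 88×33/155 = 18.735
  Non-food, Store 3: 88×66/155 = 37.471
Contributions (O − E)²/E:
  (15 − 24.206)²/24.206 = 3.5012
  (25 − 14.265)²/14.265 = 8.0785
  (27 − 28.529)²/28.529 = 0.0819
  (41 − 31.794)²/31.794 = 2.6656
  (8 − 18.735)²/18.735 = 6.1511
  (39 − 37.471)²/37.471 = 0.0624
χ² = 3.5012 + 8.0785 + 0.0819 + 2.6656 + 6.1511 + 0.0624 = 20.54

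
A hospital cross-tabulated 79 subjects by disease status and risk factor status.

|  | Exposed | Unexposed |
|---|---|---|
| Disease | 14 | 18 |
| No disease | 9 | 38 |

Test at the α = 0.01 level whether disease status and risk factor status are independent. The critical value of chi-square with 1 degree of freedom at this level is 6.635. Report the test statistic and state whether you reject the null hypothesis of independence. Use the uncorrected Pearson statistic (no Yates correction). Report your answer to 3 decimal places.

Row totals: 32, 47. Column totals: 23, 56. Grand total N = 79.
Expected counts (row total × column total / N):
  Disease, Exposed: 32×23/79 = 9.3165
  Disease, Unexposed: 32×56/79 = 22.6835
  No disease, Exposed: 47×23/79 = 13.6835
  No disease, Unexposed: 47×56/79 = 33.3165
Contributions (O − E)²/E:
  (14 − 9.3165)²/9.3165 = 2.3544
  (18 − 22.6835)²/22.6835 = 0.9670
  (9 − 13.6835)²/13.6835 = 1.6030
  (38 − 33.3165)²/33.3165 = 0.6584
χ² = 2.3544 + 0.9670 + 1.6030 + 0.6584 = 5.583
df = (2−1)(2−1) = 1. Since 5.583 < 6.635, fail to reject the null hypothesis of independence at α = 0.01.

5.583; fail to reject H₀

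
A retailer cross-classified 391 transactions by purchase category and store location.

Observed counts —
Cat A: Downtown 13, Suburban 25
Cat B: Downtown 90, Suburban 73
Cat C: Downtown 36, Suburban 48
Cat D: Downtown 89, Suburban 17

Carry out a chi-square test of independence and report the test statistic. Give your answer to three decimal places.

Row totals: 38, 163, 84, 106. Column totals: 228, 163. Grand total N = 391.
Expected counts (row total × column total / N):
  Cat A, Downtown: 38×228/391 = 22.15857
  Cat A, Suburban: 38×163/391 = 15.84143
  Cat B, Downtown: 163×228/391 = 95.04859
  Cat B, Suburban: 163×163/391 = 67.95141
  Cat C, Downtown: 84×228/391 = 48.98210
  Cat C, Suburban: 84×163/391 = 35.01790
  Cat D, Downtown: 106×228/391 = 61.81074
  Cat D, Suburban: 106×163/391 = 44.18926
Contributions (O − E)²/E:
  (13 − 22.15857)²/22.15857 = 3.7854
  (25 − 15.84143)²/15.84143 = 5.2949
  (90 − 95.04859)²/95.04859 = 0.2682
  (73 − 67.95141)²/67.95141 = 0.3751
  (36 − 48.98210)²/48.98210 = 3.4407
  (48 − 35.01790)²/35.01790 = 4.8128
  (89 − 61.81074)²/61.81074 = 11.9600
  (17 − 44.18926)²/44.18926 = 16.7293
χ² = 3.7854 + 5.2949 + 0.2682 + 0.3751 + 3.4407 + 4.8128 + 11.9600 + 16.7293 = 46.666

46.666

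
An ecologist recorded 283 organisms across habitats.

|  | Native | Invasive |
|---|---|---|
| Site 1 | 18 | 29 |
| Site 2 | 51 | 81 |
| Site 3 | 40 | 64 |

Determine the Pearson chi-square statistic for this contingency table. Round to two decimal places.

0.00

Row totals: 47, 132, 104. Column totals: 109, 174. Grand total N = 283.
Expected counts (row total × column total / N):
  Site 1, Native: 47×109/283 = 18.102
  Site 1, Invasive: 47×174/283 = 28.898
  Site 2, Native: 132×109/283 = 50.841
  Site 2, Invasive: 132×174/283 = 81.159
  Site 3, Native: 104×109/283 = 40.057
  Site 3, Invasive: 104×174/283 = 63.943
Contributions (O − E)²/E:
  (18 − 18.102)²/18.102 = 0.0006
  (29 − 28.898)²/28.898 = 0.0004
  (51 − 50.841)²/50.841 = 0.0005
  (81 − 81.159)²/81.159 = 0.0003
  (40 − 40.057)²/40.057 = 0.0001
  (64 − 63.943)²/63.943 = 0.0001
χ² = 0.0006 + 0.0004 + 0.0005 + 0.0003 + 0.0001 + 0.0001 = 0.00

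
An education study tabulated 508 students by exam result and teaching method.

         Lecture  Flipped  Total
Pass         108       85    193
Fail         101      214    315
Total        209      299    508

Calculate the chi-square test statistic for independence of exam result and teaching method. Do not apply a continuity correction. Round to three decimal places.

28.218

Grand total N = 508.
Expected counts (row total × column total / N):
  Pass, Lecture: 193×209/508 = 79.4035
  Pass, Flipped: 193×299/508 = 113.5965
  Fail, Lecture: 315×209/508 = 129.5965
  Fail, Flipped: 315×299/508 = 185.4035
Contributions (O − E)²/E:
  (108 − 79.4035)²/79.4035 = 10.2988
  (85 − 113.5965)²/113.5965 = 7.1988
  (101 − 129.5965)²/129.5965 = 6.3100
  (214 − 185.4035)²/185.4035 = 4.4107
χ² = 10.2988 + 7.1988 + 6.3100 + 4.4107 = 28.218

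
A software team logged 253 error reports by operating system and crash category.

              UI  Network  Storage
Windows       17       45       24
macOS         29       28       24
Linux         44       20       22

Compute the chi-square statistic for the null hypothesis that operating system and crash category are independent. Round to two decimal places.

Row totals: 86, 81, 86. Column totals: 90, 93, 70. Grand total N = 253.
Expected counts (row total × column total / N):
  Windows, UI: 86×90/253 = 30.593
  Windows, Network: 86×93/253 = 31.613
  Windows, Storage: 86×70/253 = 23.794
  macOS, UI: 81×90/253 = 28.814
  macOS, Network: 81×93/253 = 29.775
  macOS, Storage: 81×70/253 = 22.411
  Linux, UI: 86×90/253 = 30.593
  Linux, Network: 86×93/253 = 31.613
  Linux, Storage: 86×70/253 = 23.794
Contributions (O − E)²/E:
  (17 − 30.593)²/30.593 = 6.0396
  (45 − 31.613)²/31.613 = 5.6689
  (24 − 23.794)²/23.794 = 0.0018
  (29 − 28.814)²/28.814 = 0.0012
  (28 − 29.775)²/29.775 = 0.1058
  (24 − 22.411)²/22.411 = 0.1127
  (44 − 30.593)²/30.593 = 5.8755
  (20 − 31.613)²/31.613 = 4.2660
  (22 − 23.794)²/23.794 = 0.1353
χ² = 6.0396 + 5.6689 + 0.0018 + 0.0012 + 0.1058 + 0.1127 + 5.8755 + 4.2660 + 0.1353 = 22.21

22.21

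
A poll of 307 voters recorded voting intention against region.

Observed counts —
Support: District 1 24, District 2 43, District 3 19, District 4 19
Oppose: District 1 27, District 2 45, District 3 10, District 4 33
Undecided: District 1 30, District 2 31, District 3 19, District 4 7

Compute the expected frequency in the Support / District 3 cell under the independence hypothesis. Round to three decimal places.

Row total (Support) = 105; column total (District 3) = 48; grand total N = 307.
Expected count = (row total × column total) / N = 105 × 48 / 307 = 16.417.

16.417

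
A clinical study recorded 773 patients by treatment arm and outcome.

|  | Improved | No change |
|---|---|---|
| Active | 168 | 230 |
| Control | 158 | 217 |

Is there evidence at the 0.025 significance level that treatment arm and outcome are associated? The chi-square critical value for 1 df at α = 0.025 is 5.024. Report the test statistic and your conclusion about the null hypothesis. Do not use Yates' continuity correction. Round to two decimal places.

Row totals: 398, 375. Column totals: 326, 447. Grand total N = 773.
Expected counts (row total × column total / N):
  Active, Improved: 398×326/773 = 167.850
  Active, No change: 398×447/773 = 230.150
  Control, Improved: 375×326/773 = 158.150
  Control, No change: 375×447/773 = 216.850
Contributions (O − E)²/E:
  (168 − 167.850)²/167.850 = 0.0001
  (230 − 230.150)²/230.150 = 0.0001
  (158 − 158.150)²/158.150 = 0.0001
  (217 − 216.850)²/216.850 = 0.0001
χ² = 0.0001 + 0.0001 + 0.0001 + 0.0001 = 0.00
df = (2−1)(2−1) = 1. Since 0.00 < 5.024, fail to reject the null hypothesis of independence at α = 0.025.

0.00; fail to reject H₀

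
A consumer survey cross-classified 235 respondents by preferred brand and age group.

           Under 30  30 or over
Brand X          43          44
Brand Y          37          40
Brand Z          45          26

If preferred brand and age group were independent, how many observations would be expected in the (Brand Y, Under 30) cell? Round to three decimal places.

40.957

Row total (Brand Y) = 77; column total (Under 30) = 125; grand total N = 235.
Expected count = (row total × column total) / N = 77 × 125 / 235 = 40.957.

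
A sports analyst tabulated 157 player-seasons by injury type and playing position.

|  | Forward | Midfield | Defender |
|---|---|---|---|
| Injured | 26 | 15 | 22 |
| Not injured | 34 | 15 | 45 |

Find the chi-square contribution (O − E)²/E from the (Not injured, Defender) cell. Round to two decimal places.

Row total (Not injured) = 94; column total (Defender) = 67; N = 157.
Expected count E = 94 × 67 / 157 = 40.115.
Contribution = (O − E)²/E = (45 − 40.115)² / 40.115 = 0.59.

0.59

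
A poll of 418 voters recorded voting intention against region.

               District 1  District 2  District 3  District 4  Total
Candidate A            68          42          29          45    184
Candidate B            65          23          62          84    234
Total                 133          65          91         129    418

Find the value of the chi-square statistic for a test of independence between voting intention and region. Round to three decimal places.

23.738

Grand total N = 418.
Expected counts (row total × column total / N):
  Candidate A, District 1: 184×133/418 = 58.54545
  Candidate A, District 2: 184×65/418 = 28.61244
  Candidate A, District 3: 184×91/418 = 40.05742
  Candidate A, District 4: 184×129/418 = 56.78469
  Candidate B, District 1: 234×133/418 = 74.45455
  Candidate B, District 2: 234×65/418 = 36.38756
  Candidate B, District 3: 234×91/418 = 50.94258
  Candidate B, District 4: 234×129/418 = 72.21531
Contributions (O − E)²/E:
  (68 − 58.54545)²/58.54545 = 1.5268
  (42 − 28.61244)²/28.61244 = 6.2639
  (29 − 40.05742)²/40.05742 = 3.0523
  (45 − 56.78469)²/56.78469 = 2.4457
  (65 − 74.45455)²/74.45455 = 1.2006
  (23 − 36.38756)²/36.38756 = 4.9255
  (62 − 50.94258)²/50.94258 = 2.4001
  (84 − 72.21531)²/72.21531 = 1.9231
χ² = 1.5268 + 6.2639 + 3.0523 + 2.4457 + 1.2006 + 4.9255 + 2.4001 + 1.9231 = 23.738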